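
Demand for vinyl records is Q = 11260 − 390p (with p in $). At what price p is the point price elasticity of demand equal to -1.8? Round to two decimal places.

Ed = −390p/(11260 − 390p). Set this equal to -1.8:
390p = 1.8·(11260 − 390p) ⇒ 390p(1 + 1.8) = 1.8·11260
p = 1.8·11260 / (390·2.8) = 18.5604…

18.56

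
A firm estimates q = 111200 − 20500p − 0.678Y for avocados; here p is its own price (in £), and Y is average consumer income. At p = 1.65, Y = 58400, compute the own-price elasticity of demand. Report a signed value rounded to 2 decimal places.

At the given values, q = 111200 − 20500(1.65) − 0.678(58400) = 37779.8.
∂q/∂p = −20500.
E = (-20500) × (1.65/37779.8) = -0.8953…

-0.90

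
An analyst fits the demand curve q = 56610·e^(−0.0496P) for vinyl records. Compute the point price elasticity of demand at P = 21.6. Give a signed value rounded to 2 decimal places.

dq/dP = −0.0496·q = -961.81. At P = 21.6, q = 19391.3.
Ed = (dq/dP)·(P/q) = (-961.81) × (21.6/19391.3) = -1.0713…

-1.07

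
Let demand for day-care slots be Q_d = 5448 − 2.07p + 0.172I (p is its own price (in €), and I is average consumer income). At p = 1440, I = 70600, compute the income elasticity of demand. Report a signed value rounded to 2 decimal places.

At the given values, Q_d = 5448 − 2.07(1440) + 0.172(70600) = 14610.4.
∂Q_d/∂I = 0.172.
E = (0.172) × (70600/14610.4) = 0.8311…

0.83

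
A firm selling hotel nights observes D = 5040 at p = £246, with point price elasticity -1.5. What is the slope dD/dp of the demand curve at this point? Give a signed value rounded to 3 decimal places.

Ed = (dD/dp)·(p/D) ⇒ dD/dp = Ed·D/p = (-1.5)·5040/246 = -30.73170…

-30.732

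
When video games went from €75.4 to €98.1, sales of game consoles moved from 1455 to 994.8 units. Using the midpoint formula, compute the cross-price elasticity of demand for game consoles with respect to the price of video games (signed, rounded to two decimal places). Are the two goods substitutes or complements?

-1.44; complements

%ΔQ_{game consoles} = (994.8 − 1455)/avg = -460.2/1224.9 = -0.375704…
%ΔP_{video games} = (98.1 − 75.4)/avg = 22.7/86.75 = 0.261671…
E_cross = (-460.2/1224.9) / (22.7/86.75) = -1.4357…
E_cross < 0 ⇒ the goods are complements.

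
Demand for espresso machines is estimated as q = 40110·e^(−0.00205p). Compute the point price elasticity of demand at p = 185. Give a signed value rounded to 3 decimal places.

-0.379

dq/dp = −0.00205·q = -56.273. At p = 185, q = 27450.3.
Ed = (dq/dp)·(p/q) = (-56.273) × (185/27450.3) = -0.37925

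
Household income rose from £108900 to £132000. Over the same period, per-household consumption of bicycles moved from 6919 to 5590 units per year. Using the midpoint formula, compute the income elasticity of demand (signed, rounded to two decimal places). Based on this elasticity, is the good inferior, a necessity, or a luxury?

-1.11; inferior

%ΔQ = (5590 − 6919)/[( 6919 + 5590)/2] = -1329/6254.5 = -0.212487…
%ΔIncome = (132000 − 108900)/[( 108900 + 132000)/2] = 23100/120450 = 0.191780…
E_income = (-1329/6254.5) / (23100/120450) = -1.1079…
E_income < 0 ⇒ inferior good.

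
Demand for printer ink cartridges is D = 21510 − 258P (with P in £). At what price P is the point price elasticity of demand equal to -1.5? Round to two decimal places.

Ed = −258P/(21510 − 258P). Set this equal to -1.5:
258P = 1.5·(21510 − 258P) ⇒ 258P(1 + 1.5) = 1.5·21510
P = 1.5·21510 / (258·2.5) = 50.0232…

50.02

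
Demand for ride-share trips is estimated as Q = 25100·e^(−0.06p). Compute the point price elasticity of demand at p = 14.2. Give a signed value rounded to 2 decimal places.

-0.85

dQ/dp = −0.06·Q = -642.401. At p = 14.2, Q = 10706.7.
Ed = (dQ/dp)·(p/Q) = (-642.401) × (14.2/10706.7) = -0.852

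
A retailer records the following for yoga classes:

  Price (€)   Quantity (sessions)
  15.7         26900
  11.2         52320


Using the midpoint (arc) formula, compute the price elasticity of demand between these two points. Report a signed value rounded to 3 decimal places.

%ΔQ = (52320 − 26900) / [(26900 + 52320)/2] = 25420/39610 = 0.641757…
%ΔP = (11.2 − 15.7) / [(15.7 + 11.2)/2] = -4.5/13.45 = -0.334572…
Arc Ed = %ΔQ / %ΔP = (25420/39610) / (-4.5/13.45) = -1.91814…

-1.918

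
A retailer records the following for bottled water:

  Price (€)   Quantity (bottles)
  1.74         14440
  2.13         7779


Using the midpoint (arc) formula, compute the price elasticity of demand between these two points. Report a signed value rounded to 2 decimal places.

-2.97

%ΔQ = (7779 − 14440) / [(14440 + 7779)/2] = -6661/11109.5 = -0.599576…
%ΔP = (2.13 − 1.74) / [(1.74 + 2.13)/2] = 0.39/1.935 = 0.201550…
Arc Ed = %ΔQ / %ΔP = (-6661/11109.5) / (0.39/1.935) = -2.9748…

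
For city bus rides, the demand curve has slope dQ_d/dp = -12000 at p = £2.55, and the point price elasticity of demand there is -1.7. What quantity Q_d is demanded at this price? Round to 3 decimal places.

18000.000

Ed = (dQ_d/dp)·(p/Q_d) ⇒ Q_d = (dQ_d/dp)·p/Ed = (-12000)·2.55/(-1.7) = 18000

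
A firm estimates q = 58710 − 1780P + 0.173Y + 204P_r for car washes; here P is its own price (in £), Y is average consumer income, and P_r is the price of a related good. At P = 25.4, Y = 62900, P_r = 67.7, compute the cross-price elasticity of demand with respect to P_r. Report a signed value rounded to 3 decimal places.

At the given values, q = 58710 − 1780(25.4) + 0.173(62900) + 204(67.7) = 38190.5.
∂q/∂P_r = 204.
E = (204) × (67.7/38190.5) = 0.36162…

0.362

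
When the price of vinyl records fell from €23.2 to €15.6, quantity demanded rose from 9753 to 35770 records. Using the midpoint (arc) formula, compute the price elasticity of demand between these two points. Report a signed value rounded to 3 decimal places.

-2.918

%ΔQ = (35770 − 9753) / [(9753 + 35770)/2] = 26017/22761.5 = 1.143026…
%ΔP = (15.6 − 23.2) / [(23.2 + 15.6)/2] = -7.6/19.4 = -0.391752…
Arc Ed = %ΔQ / %ΔP = (26017/22761.5) / (-7.6/19.4) = -2.91772…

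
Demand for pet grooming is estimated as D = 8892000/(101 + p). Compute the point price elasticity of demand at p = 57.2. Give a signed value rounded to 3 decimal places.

-0.362

dD/dp = −8892000/(101 + p)² = -355.293. At p = 57.2, D = 56207.3.
Ed = (dD/dp)·(p/D) = (-355.293) × (57.2/56207.3) = -0.36156…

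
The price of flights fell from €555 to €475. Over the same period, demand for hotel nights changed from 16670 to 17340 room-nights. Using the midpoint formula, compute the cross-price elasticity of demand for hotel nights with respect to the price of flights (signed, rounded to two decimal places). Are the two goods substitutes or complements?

-0.25; complements

%ΔQ_{hotel nights} = (17340 − 16670)/avg = 670/17005 = 0.039400…
%ΔP_{flights} = (475 − 555)/avg = -80/515 = -0.155339…
E_cross = (670/17005) / (-80/515) = -0.2536…
E_cross < 0 ⇒ the goods are complements.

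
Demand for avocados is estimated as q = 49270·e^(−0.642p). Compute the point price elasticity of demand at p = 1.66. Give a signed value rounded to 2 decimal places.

dq/dp = −0.642·q = -10896.4. At p = 1.66, q = 16972.5.
Ed = (dq/dp)·(p/q) = (-10896.4) × (1.66/16972.5) = -1.0657…

-1.07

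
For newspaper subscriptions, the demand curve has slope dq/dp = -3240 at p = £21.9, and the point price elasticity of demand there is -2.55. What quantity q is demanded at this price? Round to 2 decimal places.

27825.88

Ed = (dq/dp)·(p/q) ⇒ q = (dq/dp)·p/Ed = (-3240)·21.9/(-2.55) = 27825.8823…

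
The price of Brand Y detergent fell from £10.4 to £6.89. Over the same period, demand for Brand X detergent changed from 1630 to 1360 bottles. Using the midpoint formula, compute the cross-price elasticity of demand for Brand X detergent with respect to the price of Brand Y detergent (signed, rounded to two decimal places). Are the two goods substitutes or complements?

0.44; substitutes

%ΔQ_{Brand X detergent} = (1360 − 1630)/avg = -270/1495 = -0.180602…
%ΔP_{Brand Y detergent} = (6.89 − 10.4)/avg = -3.51/8.645 = -0.406015…
E_cross = (-270/1495) / (-3.51/8.645) = 0.4448…
E_cross > 0 ⇒ the goods are substitutes.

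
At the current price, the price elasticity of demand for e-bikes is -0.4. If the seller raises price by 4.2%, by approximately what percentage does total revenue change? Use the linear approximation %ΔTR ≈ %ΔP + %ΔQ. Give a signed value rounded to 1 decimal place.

+2.5%

%ΔQ ≈ Ed × %ΔP = (-0.4) × (+4.2%) = -1.6800%
%ΔTR ≈ %ΔP + %ΔQ = (+4.2%) + (-1.6800%) = +2.5200%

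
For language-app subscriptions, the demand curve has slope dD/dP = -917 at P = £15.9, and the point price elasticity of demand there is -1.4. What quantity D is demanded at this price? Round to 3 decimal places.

Ed = (dD/dP)·(P/D) ⇒ D = (dD/dP)·P/Ed = (-917)·15.9/(-1.4) = 10414.5

10414.500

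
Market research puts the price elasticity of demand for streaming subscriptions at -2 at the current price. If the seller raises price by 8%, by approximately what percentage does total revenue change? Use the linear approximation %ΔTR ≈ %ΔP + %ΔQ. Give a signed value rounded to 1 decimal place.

%ΔQ ≈ Ed × %ΔP = (-2) × (+8%) = -16.0000%
%ΔTR ≈ %ΔP + %ΔQ = (+8%) + (-16.0000%) = -8.0000%

-8.0%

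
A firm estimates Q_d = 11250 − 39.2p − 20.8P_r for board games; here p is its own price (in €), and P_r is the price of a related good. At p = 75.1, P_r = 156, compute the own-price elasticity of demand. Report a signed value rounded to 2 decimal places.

-0.58

At the given values, Q_d = 11250 − 39.2(75.1) − 20.8(156) = 5061.28.
∂Q_d/∂p = −39.2.
E = (-39.2) × (75.1/5061.28) = -0.5816…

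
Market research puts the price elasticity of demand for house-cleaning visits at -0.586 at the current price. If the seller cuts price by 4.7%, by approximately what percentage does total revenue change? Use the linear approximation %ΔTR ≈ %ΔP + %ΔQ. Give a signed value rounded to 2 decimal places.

%ΔQ ≈ Ed × %ΔP = (-0.586) × (-4.7%) = +2.7542%
%ΔTR ≈ %ΔP + %ΔQ = (-4.7%) + (+2.7542%) = -1.9458%

-1.95%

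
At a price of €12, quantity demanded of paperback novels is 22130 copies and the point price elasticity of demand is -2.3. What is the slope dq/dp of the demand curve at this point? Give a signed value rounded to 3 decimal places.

-4241.583

Ed = (dq/dp)·(p/q) ⇒ dq/dp = Ed·q/p = (-2.3)·22130/12 = -4241.58333…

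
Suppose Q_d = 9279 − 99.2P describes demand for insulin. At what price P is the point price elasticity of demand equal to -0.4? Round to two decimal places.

26.73

Ed = −99.2P/(9279 − 99.2P). Set this equal to -0.4:
99.2P = 0.4·(9279 − 99.2P) ⇒ 99.2P(1 + 0.4) = 0.4·9279
P = 0.4·9279 / (99.2·1.4) = 26.7252…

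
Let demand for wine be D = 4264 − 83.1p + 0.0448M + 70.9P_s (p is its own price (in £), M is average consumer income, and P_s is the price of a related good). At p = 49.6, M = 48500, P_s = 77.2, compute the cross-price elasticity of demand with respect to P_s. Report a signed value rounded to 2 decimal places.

At the given values, D = 4264 − 83.1(49.6) + 0.0448(48500) + 70.9(77.2) = 7788.52.
∂D/∂P_s = 70.9.
E = (70.9) × (77.2/7788.52) = 0.7027…

0.70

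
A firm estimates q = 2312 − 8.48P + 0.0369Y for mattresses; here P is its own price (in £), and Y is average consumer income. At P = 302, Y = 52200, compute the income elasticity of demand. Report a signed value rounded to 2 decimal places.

At the given values, q = 2312 − 8.48(302) + 0.0369(52200) = 1677.22.
∂q/∂Y = 0.0369.
E = (0.0369) × (52200/1677.22) = 1.1484…

1.15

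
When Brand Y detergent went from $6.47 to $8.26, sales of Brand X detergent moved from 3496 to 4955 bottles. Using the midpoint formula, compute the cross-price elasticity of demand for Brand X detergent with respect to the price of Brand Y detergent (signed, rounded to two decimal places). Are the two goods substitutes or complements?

%ΔQ_{Brand X detergent} = (4955 − 3496)/avg = 1459/4225.5 = 0.345284…
%ΔP_{Brand Y detergent} = (8.26 − 6.47)/avg = 1.79/7.365 = 0.243041…
E_cross = (1459/4225.5) / (1.79/7.365) = 1.4206…
E_cross > 0 ⇒ the goods are substitutes.

1.42; substitutes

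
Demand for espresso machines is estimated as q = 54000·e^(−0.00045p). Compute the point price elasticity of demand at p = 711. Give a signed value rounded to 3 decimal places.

dq/dp = −0.00045·q = -17.6463. At p = 711, q = 39214.
Ed = (dq/dp)·(p/q) = (-17.6463) × (711/39214) = -0.31995

-0.320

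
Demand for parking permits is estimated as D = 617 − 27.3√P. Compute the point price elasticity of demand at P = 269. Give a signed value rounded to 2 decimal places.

-1.32

dD/dP = −27.3/(2√P) = -0.832255. At P = 269, D = 169.247.
Ed = (dD/dP)·(P/D) = (-0.832255) × (269/169.247) = -1.3227…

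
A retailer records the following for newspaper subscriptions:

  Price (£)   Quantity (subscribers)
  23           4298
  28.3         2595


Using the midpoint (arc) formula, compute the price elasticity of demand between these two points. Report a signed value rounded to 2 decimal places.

%ΔQ = (2595 − 4298) / [(4298 + 2595)/2] = -1703/3446.5 = -0.494124…
%ΔP = (28.3 − 23) / [(23 + 28.3)/2] = 5.3/25.65 = 0.206627…
Arc Ed = %ΔQ / %ΔP = (-1703/3446.5) / (5.3/25.65) = -2.3913…

-2.39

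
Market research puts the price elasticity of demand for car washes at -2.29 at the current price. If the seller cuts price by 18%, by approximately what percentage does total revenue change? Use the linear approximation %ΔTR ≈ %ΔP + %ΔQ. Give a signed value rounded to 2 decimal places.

%ΔQ ≈ Ed × %ΔP = (-2.29) × (-18%) = +41.2200%
%ΔTR ≈ %ΔP + %ΔQ = (-18%) + (+41.2200%) = +23.2200%

+23.22%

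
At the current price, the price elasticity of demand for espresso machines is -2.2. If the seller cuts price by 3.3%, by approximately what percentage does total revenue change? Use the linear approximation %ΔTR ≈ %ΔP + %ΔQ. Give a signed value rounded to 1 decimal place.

%ΔQ ≈ Ed × %ΔP = (-2.2) × (-3.3%) = +7.2600%
%ΔTR ≈ %ΔP + %ΔQ = (-3.3%) + (+7.2600%) = +3.9600%

+4.0%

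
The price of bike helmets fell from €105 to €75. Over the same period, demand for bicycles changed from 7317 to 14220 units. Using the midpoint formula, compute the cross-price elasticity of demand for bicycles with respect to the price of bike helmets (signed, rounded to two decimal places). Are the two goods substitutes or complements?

%ΔQ_{bicycles} = (14220 − 7317)/avg = 6903/10768.5 = 0.641036…
%ΔP_{bike helmets} = (75 − 105)/avg = -30/90 = -0.333333…
E_cross = (6903/10768.5) / (-30/90) = -1.9231…
E_cross < 0 ⇒ the goods are complements.

-1.92; complements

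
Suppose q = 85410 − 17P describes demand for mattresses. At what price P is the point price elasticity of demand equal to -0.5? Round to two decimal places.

1674.71

Ed = −17P/(85410 − 17P). Set this equal to -0.5:
17P = 0.5·(85410 − 17P) ⇒ 17P(1 + 0.5) = 0.5·85410
P = 0.5·85410 / (17·1.5) = 1674.7058…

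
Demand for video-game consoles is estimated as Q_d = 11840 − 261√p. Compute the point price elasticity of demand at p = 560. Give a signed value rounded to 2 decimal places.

-0.55

dQ_d/dp = −261/(2√p) = -5.51463. At p = 560, Q_d = 5663.61.
Ed = (dQ_d/dp)·(p/Q_d) = (-5.51463) × (560/5663.61) = -0.5452…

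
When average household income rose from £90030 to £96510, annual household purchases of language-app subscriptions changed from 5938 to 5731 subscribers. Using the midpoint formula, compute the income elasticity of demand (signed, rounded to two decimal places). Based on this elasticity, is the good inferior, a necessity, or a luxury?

%ΔQ = (5731 − 5938)/[( 5938 + 5731)/2] = -207/5834.5 = -0.035478…
%ΔIncome = (96510 − 90030)/[( 90030 + 96510)/2] = 6480/93270 = 0.069475…
E_income = (-207/5834.5) / (6480/93270) = -0.5106…
E_income < 0 ⇒ inferior good.

-0.51; inferior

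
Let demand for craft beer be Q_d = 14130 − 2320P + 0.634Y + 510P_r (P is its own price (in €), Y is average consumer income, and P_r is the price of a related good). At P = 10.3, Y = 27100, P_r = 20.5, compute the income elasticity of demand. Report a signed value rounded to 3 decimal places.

0.961

At the given values, Q_d = 14130 − 2320(10.3) + 0.634(27100) + 510(20.5) = 17870.4.
∂Q_d/∂Y = 0.634.
E = (0.634) × (27100/17870.4) = 0.96144…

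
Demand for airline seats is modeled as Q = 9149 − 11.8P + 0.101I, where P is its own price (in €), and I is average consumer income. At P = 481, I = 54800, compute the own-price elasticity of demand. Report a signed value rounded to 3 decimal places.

At the given values, Q = 9149 − 11.8(481) + 0.101(54800) = 9008.
∂Q/∂P = −11.8.
E = (-11.8) × (481/9008) = -0.63008…

-0.630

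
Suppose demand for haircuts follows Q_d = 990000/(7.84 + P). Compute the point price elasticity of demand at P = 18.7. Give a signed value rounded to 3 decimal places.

dQ_d/dP = −990000/(7.84 + P)² = -1405.51. At P = 18.7, Q_d = 37302.2.
Ed = (dQ_d/dP)·(P/Q_d) = (-1405.51) × (18.7/37302.2) = -0.70459…

-0.705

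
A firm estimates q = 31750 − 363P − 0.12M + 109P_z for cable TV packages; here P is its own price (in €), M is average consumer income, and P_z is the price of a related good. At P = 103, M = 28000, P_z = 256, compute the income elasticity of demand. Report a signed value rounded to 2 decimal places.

At the given values, q = 31750 − 363(103) − 0.12(28000) + 109(256) = 18905.
∂q/∂M = -0.12.
E = (-0.12) × (28000/18905) = -0.1777…

-0.18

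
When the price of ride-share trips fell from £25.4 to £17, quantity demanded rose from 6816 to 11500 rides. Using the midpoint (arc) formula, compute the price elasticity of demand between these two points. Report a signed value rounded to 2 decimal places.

-1.29

%ΔQ = (11500 − 6816) / [(6816 + 11500)/2] = 4684/9158 = 0.511465…
%ΔP = (17 − 25.4) / [(25.4 + 17)/2] = -8.4/21.2 = -0.396226…
Arc Ed = %ΔQ / %ΔP = (4684/9158) / (-8.4/21.2) = -1.2908…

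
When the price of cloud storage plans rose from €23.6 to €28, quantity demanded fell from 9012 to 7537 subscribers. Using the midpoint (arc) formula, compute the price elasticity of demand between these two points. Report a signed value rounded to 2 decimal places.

%ΔQ = (7537 − 9012) / [(9012 + 7537)/2] = -1475/8274.5 = -0.178258…
%ΔP = (28 − 23.6) / [(23.6 + 28)/2] = 4.4/25.8 = 0.170542…
Arc Ed = %ΔQ / %ΔP = (-1475/8274.5) / (4.4/25.8) = -1.0452…

-1.05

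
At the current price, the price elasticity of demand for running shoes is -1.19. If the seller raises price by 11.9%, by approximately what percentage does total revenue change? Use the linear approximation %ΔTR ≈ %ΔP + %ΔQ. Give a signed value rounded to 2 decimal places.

%ΔQ ≈ Ed × %ΔP = (-1.19) × (+11.9%) = -14.1610%
%ΔTR ≈ %ΔP + %ΔQ = (+11.9%) + (-14.1610%) = -2.2610%

-2.26%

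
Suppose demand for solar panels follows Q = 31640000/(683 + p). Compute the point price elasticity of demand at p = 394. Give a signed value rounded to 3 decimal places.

dQ/dp = −31640000/(683 + p)² = -27.2775. At p = 394, Q = 29377.9.
Ed = (dQ/dp)·(p/Q) = (-27.2775) × (394/29377.9) = -0.36583…

-0.366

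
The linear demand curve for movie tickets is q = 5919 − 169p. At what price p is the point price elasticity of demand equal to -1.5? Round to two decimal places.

Ed = −169p/(5919 − 169p). Set this equal to -1.5:
169p = 1.5·(5919 − 169p) ⇒ 169p(1 + 1.5) = 1.5·5919
p = 1.5·5919 / (169·2.5) = 21.0142…

21.01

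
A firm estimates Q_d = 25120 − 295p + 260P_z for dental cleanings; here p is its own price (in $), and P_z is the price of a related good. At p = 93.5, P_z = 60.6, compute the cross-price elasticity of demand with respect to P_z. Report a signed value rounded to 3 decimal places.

At the given values, Q_d = 25120 − 295(93.5) + 260(60.6) = 13293.5.
∂Q_d/∂P_z = 260.
E = (260) × (60.6/13293.5) = 1.18524…

1.185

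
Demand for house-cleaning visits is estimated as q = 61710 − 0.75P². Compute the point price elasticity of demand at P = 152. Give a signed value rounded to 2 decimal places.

-0.78

dq/dP = −2·0.75·P = -228. At P = 152, q = 44382.
Ed = (dq/dP)·(P/q) = (-228) × (152/44382) = -0.7808…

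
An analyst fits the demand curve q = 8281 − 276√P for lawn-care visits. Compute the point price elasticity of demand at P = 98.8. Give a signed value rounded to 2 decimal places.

-0.25

dq/dP = −276/(2√P) = -13.8836. At P = 98.8, q = 5537.61.
Ed = (dq/dP)·(P/q) = (-13.8836) × (98.8/5537.61) = -0.2477…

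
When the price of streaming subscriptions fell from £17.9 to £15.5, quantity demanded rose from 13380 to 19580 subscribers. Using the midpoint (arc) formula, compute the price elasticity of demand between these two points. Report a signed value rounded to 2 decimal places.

%ΔQ = (19580 − 13380) / [(13380 + 19580)/2] = 6200/16480 = 0.376213…
%ΔP = (15.5 − 17.9) / [(17.9 + 15.5)/2] = -2.4/16.7 = -0.143712…
Arc Ed = %ΔQ / %ΔP = (6200/16480) / (-2.4/16.7) = -2.6178…

-2.62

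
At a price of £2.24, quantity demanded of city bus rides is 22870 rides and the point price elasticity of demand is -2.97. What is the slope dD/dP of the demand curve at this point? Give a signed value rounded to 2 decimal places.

Ed = (dD/dP)·(P/D) ⇒ dD/dP = Ed·D/P = (-2.97)·22870/2.24 = -30323.1696…

-30323.17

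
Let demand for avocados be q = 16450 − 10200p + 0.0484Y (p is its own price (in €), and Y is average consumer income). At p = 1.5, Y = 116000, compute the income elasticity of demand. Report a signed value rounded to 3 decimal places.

0.830

At the given values, q = 16450 − 10200(1.5) + 0.0484(116000) = 6764.4.
∂q/∂Y = 0.0484.
E = (0.0484) × (116000/6764.4) = 0.82999…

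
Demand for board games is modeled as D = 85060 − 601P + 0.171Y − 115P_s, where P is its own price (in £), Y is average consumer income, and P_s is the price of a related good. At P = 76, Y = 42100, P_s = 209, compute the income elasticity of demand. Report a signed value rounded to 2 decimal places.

At the given values, D = 85060 − 601(76) + 0.171(42100) − 115(209) = 22548.1.
∂D/∂Y = 0.171.
E = (0.171) × (42100/22548.1) = 0.3192…

0.32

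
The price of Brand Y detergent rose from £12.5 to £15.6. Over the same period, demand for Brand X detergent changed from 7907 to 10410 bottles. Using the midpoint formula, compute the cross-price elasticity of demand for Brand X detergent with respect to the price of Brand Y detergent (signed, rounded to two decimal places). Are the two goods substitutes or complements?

1.24; substitutes

%ΔQ_{Brand X detergent} = (10410 − 7907)/avg = 2503/9158.5 = 0.273298…
%ΔP_{Brand Y detergent} = (15.6 − 12.5)/avg = 3.1/14.05 = 0.220640…
E_cross = (2503/9158.5) / (3.1/14.05) = 1.2386…
E_cross > 0 ⇒ the goods are substitutes.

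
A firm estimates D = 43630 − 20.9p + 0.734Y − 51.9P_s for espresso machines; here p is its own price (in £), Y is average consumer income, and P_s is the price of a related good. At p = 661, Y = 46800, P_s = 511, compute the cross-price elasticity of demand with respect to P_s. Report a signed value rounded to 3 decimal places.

-0.704

At the given values, D = 43630 − 20.9(661) + 0.734(46800) − 51.9(511) = 37645.4.
∂D/∂P_s = -51.9.
E = (-51.9) × (511/37645.4) = -0.70449…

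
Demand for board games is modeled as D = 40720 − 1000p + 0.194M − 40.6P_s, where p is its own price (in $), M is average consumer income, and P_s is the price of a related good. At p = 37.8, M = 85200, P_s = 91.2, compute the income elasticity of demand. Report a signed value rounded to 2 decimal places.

At the given values, D = 40720 − 1000(37.8) + 0.194(85200) − 40.6(91.2) = 15746.08.
∂D/∂M = 0.194.
E = (0.194) × (85200/15746.08) = 1.0497…

1.05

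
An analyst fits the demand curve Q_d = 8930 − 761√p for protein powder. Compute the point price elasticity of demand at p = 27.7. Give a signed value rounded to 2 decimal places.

-0.41

dQ_d/dp = −761/(2√p) = -72.2961. At p = 27.7, Q_d = 4924.8.
Ed = (dQ_d/dp)·(p/Q_d) = (-72.2961) × (27.7/4924.8) = -0.4066…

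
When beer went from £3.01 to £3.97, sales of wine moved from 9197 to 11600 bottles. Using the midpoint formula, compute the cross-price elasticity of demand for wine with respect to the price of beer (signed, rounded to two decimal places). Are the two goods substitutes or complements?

%ΔQ_{wine} = (11600 − 9197)/avg = 2403/10398.5 = 0.231091…
%ΔP_{beer} = (3.97 − 3.01)/avg = 0.96/3.49 = 0.275071…
E_cross = (2403/10398.5) / (0.96/3.49) = 0.8401…
E_cross > 0 ⇒ the goods are substitutes.

0.84; substitutes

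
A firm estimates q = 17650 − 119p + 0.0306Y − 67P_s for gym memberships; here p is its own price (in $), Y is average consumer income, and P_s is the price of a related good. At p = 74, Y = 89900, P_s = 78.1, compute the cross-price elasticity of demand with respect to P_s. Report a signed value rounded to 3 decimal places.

At the given values, q = 17650 − 119(74) + 0.0306(89900) − 67(78.1) = 6362.24.
∂q/∂P_s = -67.
E = (-67) × (78.1/6362.24) = -0.82246…

-0.822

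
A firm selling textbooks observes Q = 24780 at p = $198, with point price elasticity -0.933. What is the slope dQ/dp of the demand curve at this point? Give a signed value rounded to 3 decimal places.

Ed = (dQ/dp)·(p/Q) ⇒ dQ/dp = Ed·Q/p = (-0.933)·24780/198 = -116.76636…

-116.766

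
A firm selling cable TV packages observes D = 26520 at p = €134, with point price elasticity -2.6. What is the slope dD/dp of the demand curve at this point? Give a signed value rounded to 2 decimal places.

-514.57

Ed = (dD/dp)·(p/D) ⇒ dD/dp = Ed·D/p = (-2.6)·26520/134 = -514.5671…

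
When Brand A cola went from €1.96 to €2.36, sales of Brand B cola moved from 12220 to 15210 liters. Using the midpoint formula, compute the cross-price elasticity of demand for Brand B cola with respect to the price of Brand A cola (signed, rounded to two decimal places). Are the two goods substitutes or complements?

1.18; substitutes

%ΔQ_{Brand B cola} = (15210 − 12220)/avg = 2990/13715 = 0.218009…
%ΔP_{Brand A cola} = (2.36 − 1.96)/avg = 0.4/2.16 = 0.185185…
E_cross = (2990/13715) / (0.4/2.16) = 1.1772…
E_cross > 0 ⇒ the goods are substitutes.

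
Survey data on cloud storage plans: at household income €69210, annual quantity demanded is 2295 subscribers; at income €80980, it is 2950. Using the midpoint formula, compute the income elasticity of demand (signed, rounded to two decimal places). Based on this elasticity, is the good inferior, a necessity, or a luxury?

%ΔQ = (2950 − 2295)/[( 2295 + 2950)/2] = 655/2622.5 = 0.249761…
%ΔIncome = (80980 − 69210)/[( 69210 + 80980)/2] = 11770/75095 = 0.156734…
E_income = (655/2622.5) / (11770/75095) = 1.5935…
E_income > 1 ⇒ normal good, luxury.

1.59; luxury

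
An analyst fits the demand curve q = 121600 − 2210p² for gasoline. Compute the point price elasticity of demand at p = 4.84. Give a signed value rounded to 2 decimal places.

dq/dp = −2·2210·p = -21392.8. At p = 4.84, q = 69829.424.
Ed = (dq/dp)·(p/q) = (-21392.8) × (4.84/69829.424) = -1.4827…

-1.48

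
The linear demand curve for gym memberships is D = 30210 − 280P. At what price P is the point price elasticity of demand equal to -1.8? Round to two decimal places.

Ed = −280P/(30210 − 280P). Set this equal to -1.8:
280P = 1.8·(30210 − 280P) ⇒ 280P(1 + 1.8) = 1.8·30210
P = 1.8·30210 / (280·2.8) = 69.3596…

69.36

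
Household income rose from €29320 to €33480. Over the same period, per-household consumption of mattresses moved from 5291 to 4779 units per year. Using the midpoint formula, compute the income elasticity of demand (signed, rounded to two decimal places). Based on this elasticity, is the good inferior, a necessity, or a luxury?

%ΔQ = (4779 − 5291)/[( 5291 + 4779)/2] = -512/5035 = -0.101688…
%ΔIncome = (33480 − 29320)/[( 29320 + 33480)/2] = 4160/31400 = 0.132484…
E_income = (-512/5035) / (4160/31400) = -0.7675…
E_income < 0 ⇒ inferior good.

-0.77; inferior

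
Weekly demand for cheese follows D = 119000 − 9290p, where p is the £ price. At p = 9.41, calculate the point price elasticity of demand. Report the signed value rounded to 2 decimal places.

-2.77

dD/dp = −9290. At p = 9.41, D = 119000 − 9290(9.41) = 31581.1.
Ed = (dD/dp)·(p/D) = −9290 × (9.41/31581.1) = -2.7680…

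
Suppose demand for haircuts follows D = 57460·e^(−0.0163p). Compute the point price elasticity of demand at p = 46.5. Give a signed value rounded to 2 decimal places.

dD/dp = −0.0163·D = -438.914. At p = 46.5, D = 26927.3.
Ed = (dD/dp)·(p/D) = (-438.914) × (46.5/26927.3) = -0.7579…

-0.76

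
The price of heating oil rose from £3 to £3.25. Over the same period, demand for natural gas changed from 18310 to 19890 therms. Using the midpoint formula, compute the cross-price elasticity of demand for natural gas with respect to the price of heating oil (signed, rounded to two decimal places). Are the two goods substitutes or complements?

%ΔQ_{natural gas} = (19890 − 18310)/avg = 1580/19100 = 0.082722…
%ΔP_{heating oil} = (3.25 − 3)/avg = 0.25/3.125 = 0.08
E_cross = (1580/19100) / (0.25/3.125) = 1.0340…
E_cross > 0 ⇒ the goods are substitutes.

1.03; substitutes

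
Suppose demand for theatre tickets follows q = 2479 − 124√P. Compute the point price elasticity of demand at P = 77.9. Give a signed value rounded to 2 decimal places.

dq/dP = −124/(2√P) = -7.02462. At P = 77.9, q = 1384.56.
Ed = (dq/dP)·(P/q) = (-7.02462) × (77.9/1384.56) = -0.3952…

-0.40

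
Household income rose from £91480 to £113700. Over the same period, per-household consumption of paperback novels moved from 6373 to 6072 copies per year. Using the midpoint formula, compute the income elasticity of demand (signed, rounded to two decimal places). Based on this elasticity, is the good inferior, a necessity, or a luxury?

%ΔQ = (6072 − 6373)/[( 6373 + 6072)/2] = -301/6222.5 = -0.048372…
%ΔIncome = (113700 − 91480)/[( 91480 + 113700)/2] = 22220/102590 = 0.216590…
E_income = (-301/6222.5) / (22220/102590) = -0.2233…
E_income < 0 ⇒ inferior good.

-0.22; inferior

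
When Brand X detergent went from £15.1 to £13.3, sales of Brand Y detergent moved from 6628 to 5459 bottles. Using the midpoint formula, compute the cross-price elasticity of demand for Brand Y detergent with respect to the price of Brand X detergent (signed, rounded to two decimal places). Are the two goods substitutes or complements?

%ΔQ_{Brand Y detergent} = (5459 − 6628)/avg = -1169/6043.5 = -0.193430…
%ΔP_{Brand X detergent} = (13.3 − 15.1)/avg = -1.8/14.2 = -0.126760…
E_cross = (-1169/6043.5) / (-1.8/14.2) = 1.5259…
E_cross > 0 ⇒ the goods are substitutes.

1.53; substitutes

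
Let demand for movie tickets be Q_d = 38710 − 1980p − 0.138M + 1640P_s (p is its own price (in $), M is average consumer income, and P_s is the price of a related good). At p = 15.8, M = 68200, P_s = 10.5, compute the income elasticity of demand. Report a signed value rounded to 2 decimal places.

At the given values, Q_d = 38710 − 1980(15.8) − 0.138(68200) + 1640(10.5) = 15234.4.
∂Q_d/∂M = -0.138.
E = (-0.138) × (68200/15234.4) = -0.6177…

-0.62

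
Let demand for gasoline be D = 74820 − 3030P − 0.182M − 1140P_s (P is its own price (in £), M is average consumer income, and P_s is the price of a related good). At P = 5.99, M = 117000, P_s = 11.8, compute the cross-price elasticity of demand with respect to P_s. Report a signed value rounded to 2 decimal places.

At the given values, D = 74820 − 3030(5.99) − 0.182(117000) − 1140(11.8) = 21924.3.
∂D/∂P_s = -1140.
E = (-1140) × (11.8/21924.3) = -0.6135…

-0.61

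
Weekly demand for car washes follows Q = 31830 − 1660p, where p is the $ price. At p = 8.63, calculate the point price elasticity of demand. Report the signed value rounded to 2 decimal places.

dQ/dp = −1660. At p = 8.63, Q = 31830 − 1660(8.63) = 17504.2.
Ed = (dQ/dp)·(p/Q) = −1660 × (8.63/17504.2) = -0.8184…

-0.82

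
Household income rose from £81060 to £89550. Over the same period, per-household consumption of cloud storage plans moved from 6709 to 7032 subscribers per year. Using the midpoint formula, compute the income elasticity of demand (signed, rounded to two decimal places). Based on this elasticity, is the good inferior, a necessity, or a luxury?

0.47; necessity

%ΔQ = (7032 − 6709)/[( 6709 + 7032)/2] = 323/6870.5 = 0.047012…
%ΔIncome = (89550 − 81060)/[( 81060 + 89550)/2] = 8490/85305 = 0.099525…
E_income = (323/6870.5) / (8490/85305) = 0.4723…
0 < E_income < 1 ⇒ normal good, necessity.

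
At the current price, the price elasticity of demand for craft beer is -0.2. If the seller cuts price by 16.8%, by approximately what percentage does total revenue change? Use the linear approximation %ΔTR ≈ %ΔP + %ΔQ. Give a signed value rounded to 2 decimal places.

-13.44%

%ΔQ ≈ Ed × %ΔP = (-0.2) × (-16.8%) = +3.3600%
%ΔTR ≈ %ΔP + %ΔQ = (-16.8%) + (+3.3600%) = -13.4400%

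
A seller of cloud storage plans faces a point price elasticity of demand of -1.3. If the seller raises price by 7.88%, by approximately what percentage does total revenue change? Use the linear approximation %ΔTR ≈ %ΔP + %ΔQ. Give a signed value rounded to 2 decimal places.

-2.36%

%ΔQ ≈ Ed × %ΔP = (-1.3) × (+7.88%) = -10.2440%
%ΔTR ≈ %ΔP + %ΔQ = (+7.88%) + (-10.2440%) = -2.3640%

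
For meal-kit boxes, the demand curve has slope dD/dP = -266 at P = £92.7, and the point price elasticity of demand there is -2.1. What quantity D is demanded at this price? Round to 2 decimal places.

11742.00

Ed = (dD/dP)·(P/D) ⇒ D = (dD/dP)·P/Ed = (-266)·92.7/(-2.1) = 11742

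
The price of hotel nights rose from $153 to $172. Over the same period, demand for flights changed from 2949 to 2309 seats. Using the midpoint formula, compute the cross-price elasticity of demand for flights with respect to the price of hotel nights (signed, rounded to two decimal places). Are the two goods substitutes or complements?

%ΔQ_{flights} = (2309 − 2949)/avg = -640/2629 = -0.243438…
%ΔP_{hotel nights} = (172 − 153)/avg = 19/162.5 = 0.116923…
E_cross = (-640/2629) / (19/162.5) = -2.0820…
E_cross < 0 ⇒ the goods are complements.

-2.08; complements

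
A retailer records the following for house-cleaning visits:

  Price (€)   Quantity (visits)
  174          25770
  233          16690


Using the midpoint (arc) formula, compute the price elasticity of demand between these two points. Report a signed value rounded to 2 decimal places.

%ΔQ = (16690 − 25770) / [(25770 + 16690)/2] = -9080/21230 = -0.427696…
%ΔP = (233 − 174) / [(174 + 233)/2] = 59/203.5 = 0.289926…
Arc Ed = %ΔQ / %ΔP = (-9080/21230) / (59/203.5) = -1.4751…

-1.48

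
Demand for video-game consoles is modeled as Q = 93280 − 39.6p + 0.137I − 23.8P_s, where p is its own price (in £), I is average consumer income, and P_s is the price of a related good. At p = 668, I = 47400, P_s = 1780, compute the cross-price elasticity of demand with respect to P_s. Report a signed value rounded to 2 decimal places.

At the given values, Q = 93280 − 39.6(668) + 0.137(47400) − 23.8(1780) = 30957.
∂Q/∂P_s = -23.8.
E = (-23.8) × (1780/30957) = -1.3684…

-1.37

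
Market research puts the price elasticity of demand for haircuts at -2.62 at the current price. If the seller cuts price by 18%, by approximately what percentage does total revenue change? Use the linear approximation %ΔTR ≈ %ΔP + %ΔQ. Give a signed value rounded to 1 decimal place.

+29.2%

%ΔQ ≈ Ed × %ΔP = (-2.62) × (-18%) = +47.1600%
%ΔTR ≈ %ΔP + %ΔQ = (-18%) + (+47.1600%) = +29.1600%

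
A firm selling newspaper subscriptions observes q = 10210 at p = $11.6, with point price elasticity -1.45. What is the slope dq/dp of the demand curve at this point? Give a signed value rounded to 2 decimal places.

Ed = (dq/dp)·(p/q) ⇒ dq/dp = Ed·q/p = (-1.45)·10210/11.6 = -1276.25

-1276.25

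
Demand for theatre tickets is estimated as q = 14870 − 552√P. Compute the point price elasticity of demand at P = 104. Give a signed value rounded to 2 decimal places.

dq/dP = −552/(2√P) = -27.064. At P = 104, q = 9240.68.
Ed = (dq/dP)·(P/q) = (-27.064) × (104/9240.68) = -0.3045…

-0.30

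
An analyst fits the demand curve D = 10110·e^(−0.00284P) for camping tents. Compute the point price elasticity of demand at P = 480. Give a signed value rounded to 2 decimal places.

-1.36

dD/dP = −0.00284·D = -7.3458. At P = 480, D = 2586.55.
Ed = (dD/dP)·(P/D) = (-7.3458) × (480/2586.55) = -1.3632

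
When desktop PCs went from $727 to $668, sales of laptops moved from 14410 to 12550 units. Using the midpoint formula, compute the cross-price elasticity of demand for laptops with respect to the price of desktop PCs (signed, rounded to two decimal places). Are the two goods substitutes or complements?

1.63; substitutes

%ΔQ_{laptops} = (12550 − 14410)/avg = -1860/13480 = -0.137982…
%ΔP_{desktop PCs} = (668 − 727)/avg = -59/697.5 = -0.084587…
E_cross = (-1860/13480) / (-59/697.5) = 1.6312…
E_cross > 0 ⇒ the goods are substitutes.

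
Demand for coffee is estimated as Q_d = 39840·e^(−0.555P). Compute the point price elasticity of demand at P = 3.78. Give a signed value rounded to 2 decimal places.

-2.10

dQ_d/dP = −0.555·Q_d = -2713.35. At P = 3.78, Q_d = 4888.92.
Ed = (dQ_d/dP)·(P/Q_d) = (-2713.35) × (3.78/4888.92) = -2.0979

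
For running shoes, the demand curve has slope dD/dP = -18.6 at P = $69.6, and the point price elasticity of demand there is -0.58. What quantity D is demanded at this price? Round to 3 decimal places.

Ed = (dD/dP)·(P/D) ⇒ D = (dD/dP)·P/Ed = (-18.6)·69.6/(-0.58) = 2232

2232.000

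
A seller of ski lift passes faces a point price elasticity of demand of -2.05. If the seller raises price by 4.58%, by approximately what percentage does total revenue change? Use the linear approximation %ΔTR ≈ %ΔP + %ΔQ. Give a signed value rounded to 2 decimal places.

%ΔQ ≈ Ed × %ΔP = (-2.05) × (+4.58%) = -9.3890%
%ΔTR ≈ %ΔP + %ΔQ = (+4.58%) + (-9.3890%) = -4.8090%

-4.81%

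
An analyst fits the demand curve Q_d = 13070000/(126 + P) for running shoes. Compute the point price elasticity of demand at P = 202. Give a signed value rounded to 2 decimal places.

dQ_d/dP = −13070000/(126 + P)² = -121.486. At P = 202, Q_d = 39847.6.
Ed = (dQ_d/dP)·(P/Q_d) = (-121.486) × (202/39847.6) = -0.6158…

-0.62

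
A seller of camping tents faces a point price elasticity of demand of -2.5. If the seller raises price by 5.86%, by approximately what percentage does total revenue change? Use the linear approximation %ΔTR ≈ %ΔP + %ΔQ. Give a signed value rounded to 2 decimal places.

%ΔQ ≈ Ed × %ΔP = (-2.5) × (+5.86%) = -14.6500%
%ΔTR ≈ %ΔP + %ΔQ = (+5.86%) + (-14.6500%) = -8.7900%

-8.79%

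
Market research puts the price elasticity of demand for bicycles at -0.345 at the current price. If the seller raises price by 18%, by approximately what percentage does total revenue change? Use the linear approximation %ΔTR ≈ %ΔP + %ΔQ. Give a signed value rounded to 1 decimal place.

%ΔQ ≈ Ed × %ΔP = (-0.345) × (+18%) = -6.2100%
%ΔTR ≈ %ΔP + %ΔQ = (+18%) + (-6.2100%) = +11.7900%

+11.8%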